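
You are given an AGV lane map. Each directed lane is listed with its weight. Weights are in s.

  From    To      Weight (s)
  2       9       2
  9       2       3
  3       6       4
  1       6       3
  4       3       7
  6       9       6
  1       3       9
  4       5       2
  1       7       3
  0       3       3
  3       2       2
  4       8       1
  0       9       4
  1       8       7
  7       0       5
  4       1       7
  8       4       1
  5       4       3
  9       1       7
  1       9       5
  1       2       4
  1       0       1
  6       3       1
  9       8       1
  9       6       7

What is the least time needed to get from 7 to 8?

10 s

Compare a few routes:
7 → 0 → 3 → 6 → 9 → 8: 5+3+4+6+1 = 19
7 → 0 → 9 → 8: 5+4+1 = 10
7 → 0 → 9 → 1 → 8: 5+4+7+7 = 23
7 → 0 → 3 → 2 → 9 → 8: 5+3+2+2+1 = 13
The minimum is 10 s via 7 → 0 → 9 → 8.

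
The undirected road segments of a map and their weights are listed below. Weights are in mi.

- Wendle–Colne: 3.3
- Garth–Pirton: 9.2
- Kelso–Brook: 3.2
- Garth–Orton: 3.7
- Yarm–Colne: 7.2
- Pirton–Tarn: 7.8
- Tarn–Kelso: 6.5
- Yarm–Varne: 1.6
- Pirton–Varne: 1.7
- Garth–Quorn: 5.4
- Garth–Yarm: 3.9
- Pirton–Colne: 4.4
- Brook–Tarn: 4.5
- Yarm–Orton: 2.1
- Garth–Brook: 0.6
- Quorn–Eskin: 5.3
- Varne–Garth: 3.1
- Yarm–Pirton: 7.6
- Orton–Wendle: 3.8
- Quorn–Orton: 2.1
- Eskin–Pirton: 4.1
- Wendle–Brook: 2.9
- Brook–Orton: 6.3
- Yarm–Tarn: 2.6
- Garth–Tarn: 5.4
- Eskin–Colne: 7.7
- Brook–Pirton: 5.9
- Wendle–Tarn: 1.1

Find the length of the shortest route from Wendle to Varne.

5.3 mi

Compare a few routes:
Wendle → Orton → Yarm → Varne: 3.8+2.1+1.6 = 7.5
Wendle → Tarn → Yarm → Varne: 1.1+2.6+1.6 = 5.3
Wendle → Brook → Garth → Varne: 2.9+0.6+3.1 = 6.6
The minimum is 5.3 mi via Wendle → Tarn → Yarm → Varne.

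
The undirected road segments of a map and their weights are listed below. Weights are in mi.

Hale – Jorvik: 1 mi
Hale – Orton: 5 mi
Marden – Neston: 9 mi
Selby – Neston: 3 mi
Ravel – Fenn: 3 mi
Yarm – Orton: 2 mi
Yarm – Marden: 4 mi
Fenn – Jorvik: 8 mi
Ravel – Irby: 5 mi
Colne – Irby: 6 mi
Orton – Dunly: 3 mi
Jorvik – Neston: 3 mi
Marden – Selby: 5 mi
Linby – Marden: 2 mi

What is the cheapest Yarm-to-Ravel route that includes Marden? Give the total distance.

26 mi

Best Yarm to Marden: Yarm → Marden costing 4
Shortest Marden→Ravel: Marden → Selby → Neston → Jorvik → Fenn → Ravel = 22
Total via Marden: 4 + 22 = 26 mi.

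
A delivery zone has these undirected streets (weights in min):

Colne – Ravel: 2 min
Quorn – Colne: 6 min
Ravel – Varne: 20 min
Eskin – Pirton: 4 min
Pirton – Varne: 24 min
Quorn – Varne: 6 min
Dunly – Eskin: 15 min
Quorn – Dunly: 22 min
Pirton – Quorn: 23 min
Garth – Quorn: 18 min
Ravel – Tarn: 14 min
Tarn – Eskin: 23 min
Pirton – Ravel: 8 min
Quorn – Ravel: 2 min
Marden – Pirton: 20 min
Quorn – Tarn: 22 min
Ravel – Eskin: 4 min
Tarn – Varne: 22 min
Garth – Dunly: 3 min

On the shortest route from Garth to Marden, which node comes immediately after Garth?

Dunly

Compare a few routes:
Garth–Dunly–Eskin–Pirton–Marden: 3+15+4+20 = 42
Garth–Quorn–Ravel–Eskin–Pirton–Marden: 18+2+4+4+20 = 48
Garth–Quorn–Ravel–Pirton–Marden: 18+2+8+20 = 48
The minimum is 42 min via Garth–Dunly–Eskin–Pirton–Marden.
So from Garth the first move is to Dunly.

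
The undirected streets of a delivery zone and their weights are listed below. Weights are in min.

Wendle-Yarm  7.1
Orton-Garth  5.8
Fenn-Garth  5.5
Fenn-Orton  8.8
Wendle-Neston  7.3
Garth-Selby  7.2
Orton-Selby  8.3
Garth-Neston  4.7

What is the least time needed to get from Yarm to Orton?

24.9 min

Candidate routes:
Yarm → Wendle → Neston → Garth → Orton: 7.1+7.3+4.7+5.8 = 24.9
Yarm → Wendle → Neston → Garth → Fenn → Orton: 7.1+7.3+4.7+5.5+8.8 = 33.4
Yarm → Wendle → Neston → Garth → Selby → Orton: 7.1+7.3+4.7+7.2+8.3 = 34.6
Cheapest is Yarm → Wendle → Neston → Garth → Orton at 24.9 min.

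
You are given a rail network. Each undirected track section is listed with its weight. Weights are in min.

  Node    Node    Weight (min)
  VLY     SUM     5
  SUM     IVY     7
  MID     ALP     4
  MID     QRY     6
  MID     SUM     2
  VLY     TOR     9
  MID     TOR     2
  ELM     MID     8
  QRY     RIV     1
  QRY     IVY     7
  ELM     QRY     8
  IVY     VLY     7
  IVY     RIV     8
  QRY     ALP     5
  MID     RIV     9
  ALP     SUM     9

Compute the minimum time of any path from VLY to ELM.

15 min

Shortest distances from VLY:
VLY: 0
SUM: 5  (via VLY)
MID: 7  (via SUM)
IVY: 7  (via VLY)
TOR: 9  (via VLY)
ALP: 11  (via MID)
QRY: 13  (via MID)
RIV: 14  (via QRY)
ELM: 15  (via MID)
Shortest route: VLY–SUM–MID–ELM = 15 min.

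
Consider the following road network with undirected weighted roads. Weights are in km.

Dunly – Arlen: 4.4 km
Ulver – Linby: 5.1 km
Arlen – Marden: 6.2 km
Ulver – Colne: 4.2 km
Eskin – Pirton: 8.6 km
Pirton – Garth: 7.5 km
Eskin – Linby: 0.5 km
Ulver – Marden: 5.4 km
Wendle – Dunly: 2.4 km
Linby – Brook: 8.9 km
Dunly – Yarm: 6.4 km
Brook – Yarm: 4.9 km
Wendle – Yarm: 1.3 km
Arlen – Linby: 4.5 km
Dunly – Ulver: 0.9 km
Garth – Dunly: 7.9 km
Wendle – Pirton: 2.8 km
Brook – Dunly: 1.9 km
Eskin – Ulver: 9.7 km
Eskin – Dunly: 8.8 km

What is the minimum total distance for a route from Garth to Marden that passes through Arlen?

Best Garth to Arlen: Garth → Dunly → Arlen costing 12.3
Best Arlen to Marden: Arlen → Marden costing 6.2
Total via Arlen: 12.3 + 6.2 = 18.5 km.

18.5 km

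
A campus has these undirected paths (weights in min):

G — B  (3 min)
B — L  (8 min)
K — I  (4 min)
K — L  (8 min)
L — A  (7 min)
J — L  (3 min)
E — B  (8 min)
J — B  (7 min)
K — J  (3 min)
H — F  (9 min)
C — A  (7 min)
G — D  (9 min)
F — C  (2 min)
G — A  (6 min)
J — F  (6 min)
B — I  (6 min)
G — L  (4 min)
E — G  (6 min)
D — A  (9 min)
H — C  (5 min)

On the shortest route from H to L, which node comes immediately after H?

C

Compare a few routes:
H → C → F → J → L: 5+2+6+3 = 16
H → C → A → L: 5+7+7 = 19
H → F → J → L: 9+6+3 = 18
The minimum is 16 min via H → C → F → J → L.
So from H the first move is to C.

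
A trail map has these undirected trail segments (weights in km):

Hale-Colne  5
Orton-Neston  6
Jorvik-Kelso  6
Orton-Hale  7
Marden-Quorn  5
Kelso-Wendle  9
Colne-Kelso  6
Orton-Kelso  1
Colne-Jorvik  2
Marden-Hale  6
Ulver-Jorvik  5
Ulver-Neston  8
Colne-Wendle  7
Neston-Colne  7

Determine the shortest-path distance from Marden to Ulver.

18 km

Enumerating some paths:
Marden → Hale → Orton → Kelso → Jorvik → Ulver: 6+7+1+6+5 = 25
Marden → Hale → Colne → Neston → Ulver: 6+5+7+8 = 26
Marden → Hale → Colne → Jorvik → Ulver: 6+5+2+5 = 18
Cheapest is Marden → Hale → Colne → Jorvik → Ulver at 18 km.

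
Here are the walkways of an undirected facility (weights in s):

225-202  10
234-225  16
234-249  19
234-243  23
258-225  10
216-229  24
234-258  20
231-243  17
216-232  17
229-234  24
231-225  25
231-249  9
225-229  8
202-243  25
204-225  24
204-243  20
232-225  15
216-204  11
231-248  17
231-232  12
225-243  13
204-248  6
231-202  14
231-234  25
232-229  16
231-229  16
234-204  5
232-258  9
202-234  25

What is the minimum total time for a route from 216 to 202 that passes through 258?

46 s

Best 216 to 258: 216–232–258 costing 26
Best 258 to 202: 258–225–202 costing 20
Total via 258: 26 + 20 = 46 s.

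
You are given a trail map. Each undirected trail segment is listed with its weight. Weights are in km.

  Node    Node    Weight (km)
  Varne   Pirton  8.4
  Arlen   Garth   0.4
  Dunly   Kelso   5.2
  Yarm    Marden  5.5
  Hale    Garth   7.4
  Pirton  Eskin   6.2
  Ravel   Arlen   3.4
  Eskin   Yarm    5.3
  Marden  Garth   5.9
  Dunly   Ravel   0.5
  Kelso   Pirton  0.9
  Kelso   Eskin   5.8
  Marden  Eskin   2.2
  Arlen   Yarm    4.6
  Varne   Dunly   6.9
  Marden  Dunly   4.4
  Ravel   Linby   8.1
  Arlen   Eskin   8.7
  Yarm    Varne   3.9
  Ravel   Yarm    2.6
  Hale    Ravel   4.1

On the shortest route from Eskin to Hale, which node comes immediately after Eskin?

Marden

Compare a few routes:
Eskin–Marden–Dunly–Ravel–Hale: 2.2+4.4+0.5+4.1 = 11.2
Eskin–Yarm–Ravel–Hale: 5.3+2.6+4.1 = 12
The minimum is 11.2 km via Eskin–Marden–Dunly–Ravel–Hale.
So from Eskin the first move is to Marden.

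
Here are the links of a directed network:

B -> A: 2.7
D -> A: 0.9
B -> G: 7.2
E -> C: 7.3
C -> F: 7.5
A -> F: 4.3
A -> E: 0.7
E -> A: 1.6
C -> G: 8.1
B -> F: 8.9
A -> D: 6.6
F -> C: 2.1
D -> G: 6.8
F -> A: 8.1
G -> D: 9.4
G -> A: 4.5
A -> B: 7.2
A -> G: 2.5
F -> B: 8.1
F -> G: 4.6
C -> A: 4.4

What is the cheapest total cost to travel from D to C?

Compare a few routes:
D–G–A–F–C: 6.8+4.5+4.3+2.1 = 17.7
D–A–F–C: 0.9+4.3+2.1 = 7.3
D–A–E–C: 0.9+0.7+7.3 = 8.9
Cheapest is D–A–F–C at 7.3.

7.3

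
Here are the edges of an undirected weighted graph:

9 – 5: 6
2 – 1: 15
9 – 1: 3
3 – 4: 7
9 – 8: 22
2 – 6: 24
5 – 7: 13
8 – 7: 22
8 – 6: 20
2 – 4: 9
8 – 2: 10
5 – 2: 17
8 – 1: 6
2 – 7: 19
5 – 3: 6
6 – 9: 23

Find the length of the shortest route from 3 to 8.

Settle nodes by increasing distance from 3:
3: 0
5: 6  (via 3)
4: 7  (via 3)
9: 12  (via 5)
1: 15  (via 9)
2: 16  (via 4)
7: 19  (via 5)
8: 21  (via 1)
Shortest route: 3 → 5 → 9 → 1 → 8 = 21.

21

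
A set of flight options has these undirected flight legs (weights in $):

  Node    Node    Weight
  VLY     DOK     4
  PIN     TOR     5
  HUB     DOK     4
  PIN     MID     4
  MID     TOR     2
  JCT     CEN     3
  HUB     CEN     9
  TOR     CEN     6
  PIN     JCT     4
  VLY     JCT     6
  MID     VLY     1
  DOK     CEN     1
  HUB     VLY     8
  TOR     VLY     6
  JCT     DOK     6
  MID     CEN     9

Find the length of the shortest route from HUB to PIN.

Enumerating some paths:
HUB–DOK–VLY–MID–PIN: 4+4+1+4 = 13
HUB–DOK–CEN–JCT–PIN: 4+1+3+4 = 12
Cheapest is HUB–DOK–CEN–JCT–PIN at $12.

$12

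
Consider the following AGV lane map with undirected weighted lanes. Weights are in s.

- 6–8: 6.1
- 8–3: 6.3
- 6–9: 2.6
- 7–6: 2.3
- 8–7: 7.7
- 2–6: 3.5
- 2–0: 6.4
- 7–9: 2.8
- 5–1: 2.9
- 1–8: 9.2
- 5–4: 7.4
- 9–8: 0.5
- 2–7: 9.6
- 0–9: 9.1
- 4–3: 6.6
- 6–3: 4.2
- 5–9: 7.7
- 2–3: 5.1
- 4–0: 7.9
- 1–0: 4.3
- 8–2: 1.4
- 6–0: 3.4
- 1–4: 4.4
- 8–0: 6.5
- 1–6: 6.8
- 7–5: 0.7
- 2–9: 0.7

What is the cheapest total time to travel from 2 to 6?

3.3 s

Compare a few routes:
2 → 9 → 7 → 6: 0.7+2.8+2.3 = 5.8
2 → 9 → 6: 0.7+2.6 = 3.3
2 → 8 → 9 → 6: 1.4+0.5+2.6 = 4.5
2 → 6: 3.5 = 3.5
Cheapest is 2 → 9 → 6 at 3.3 s.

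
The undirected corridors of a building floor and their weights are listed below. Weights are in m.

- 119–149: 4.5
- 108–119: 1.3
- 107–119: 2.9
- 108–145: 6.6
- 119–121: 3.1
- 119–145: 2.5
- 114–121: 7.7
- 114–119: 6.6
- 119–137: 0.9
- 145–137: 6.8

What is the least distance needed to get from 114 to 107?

9.5 m

Enumerating some paths:
114–119–107: 6.6+2.9 = 9.5
114–121–119–107: 7.7+3.1+2.9 = 13.7
The minimum is 9.5 m via 114–119–107.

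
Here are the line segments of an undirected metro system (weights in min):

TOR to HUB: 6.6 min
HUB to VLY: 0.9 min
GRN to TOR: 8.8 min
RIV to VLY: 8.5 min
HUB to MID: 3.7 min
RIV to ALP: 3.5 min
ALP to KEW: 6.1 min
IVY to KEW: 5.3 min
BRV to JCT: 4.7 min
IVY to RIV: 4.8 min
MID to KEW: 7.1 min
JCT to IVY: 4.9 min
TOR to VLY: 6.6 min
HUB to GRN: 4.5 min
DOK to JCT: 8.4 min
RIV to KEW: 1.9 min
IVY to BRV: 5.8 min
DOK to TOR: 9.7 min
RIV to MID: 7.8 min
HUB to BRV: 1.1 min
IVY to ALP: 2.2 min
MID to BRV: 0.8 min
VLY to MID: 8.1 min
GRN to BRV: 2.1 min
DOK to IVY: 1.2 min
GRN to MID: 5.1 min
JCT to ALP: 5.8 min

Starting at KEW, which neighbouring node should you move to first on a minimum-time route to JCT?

Compare a few routes:
KEW–RIV–ALP–JCT: 1.9+3.5+5.8 = 11.2
KEW–IVY–JCT: 5.3+4.9 = 10.2
KEW–RIV–IVY–JCT: 1.9+4.8+4.9 = 11.6
Cheapest is KEW–IVY–JCT at 10.2 min.
So from KEW the first move is to IVY.

IVY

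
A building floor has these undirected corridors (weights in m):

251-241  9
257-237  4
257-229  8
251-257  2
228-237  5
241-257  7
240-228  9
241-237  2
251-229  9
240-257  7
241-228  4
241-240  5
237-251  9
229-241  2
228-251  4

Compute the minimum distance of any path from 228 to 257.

Enumerating some paths:
228 - 237 - 257: 5+4 = 9
228 - 251 - 257: 4+2 = 6
228 - 241 - 237 - 257: 4+2+4 = 10
Cheapest is 228 - 251 - 257 at 6 m.

6 m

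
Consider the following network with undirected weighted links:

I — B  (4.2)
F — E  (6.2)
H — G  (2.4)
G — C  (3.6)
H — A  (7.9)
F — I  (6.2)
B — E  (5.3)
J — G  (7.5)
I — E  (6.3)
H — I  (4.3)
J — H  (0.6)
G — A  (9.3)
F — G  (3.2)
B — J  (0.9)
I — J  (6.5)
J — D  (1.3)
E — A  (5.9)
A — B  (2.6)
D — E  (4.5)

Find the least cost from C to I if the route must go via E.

Shortest C→E: C–G–H–J–D–E = 12.4
Best E to I: E–I costing 6.3
Total via E: 12.4 + 6.3 = 18.7.

18.7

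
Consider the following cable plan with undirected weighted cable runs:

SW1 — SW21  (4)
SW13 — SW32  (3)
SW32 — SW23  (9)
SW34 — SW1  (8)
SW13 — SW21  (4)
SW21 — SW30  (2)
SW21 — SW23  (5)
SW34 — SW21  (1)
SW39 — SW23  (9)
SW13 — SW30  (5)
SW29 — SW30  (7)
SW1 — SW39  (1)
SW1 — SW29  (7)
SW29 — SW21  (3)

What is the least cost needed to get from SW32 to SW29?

Candidate routes:
SW32 → SW13 → SW21 → SW29: 3+4+3 = 10
SW32 → SW13 → SW30 → SW21 → SW29: 3+5+2+3 = 13
SW32 → SW13 → SW30 → SW29: 3+5+7 = 15
Cheapest is SW32 → SW13 → SW21 → SW29 at 10.

10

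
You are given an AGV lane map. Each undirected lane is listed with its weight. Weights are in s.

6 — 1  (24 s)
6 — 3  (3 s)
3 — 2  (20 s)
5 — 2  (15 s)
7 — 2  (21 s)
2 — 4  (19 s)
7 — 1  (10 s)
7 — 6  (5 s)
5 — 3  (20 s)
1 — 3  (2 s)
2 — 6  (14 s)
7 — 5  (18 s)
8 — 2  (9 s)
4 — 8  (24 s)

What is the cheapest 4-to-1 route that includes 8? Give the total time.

Best 4 to 8: 4–8 costing 24
Best 8 to 1: 8–2–6–3–1 costing 28
Total via 8: 24 + 28 = 52 s.

52 s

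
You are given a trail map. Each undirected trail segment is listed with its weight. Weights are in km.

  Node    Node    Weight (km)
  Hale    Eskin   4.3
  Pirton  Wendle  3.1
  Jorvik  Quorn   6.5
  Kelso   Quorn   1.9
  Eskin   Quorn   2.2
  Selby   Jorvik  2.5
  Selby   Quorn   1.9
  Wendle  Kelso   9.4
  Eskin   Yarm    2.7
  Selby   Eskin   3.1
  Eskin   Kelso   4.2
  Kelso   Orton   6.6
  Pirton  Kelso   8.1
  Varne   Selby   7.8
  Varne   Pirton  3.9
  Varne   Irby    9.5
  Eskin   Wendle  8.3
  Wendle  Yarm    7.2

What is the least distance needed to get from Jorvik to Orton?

Compare a few routes:
Jorvik - Quorn - Kelso - Orton: 6.5+1.9+6.6 = 15
Jorvik - Selby - Quorn - Kelso - Orton: 2.5+1.9+1.9+6.6 = 12.9
Jorvik - Selby - Eskin - Kelso - Orton: 2.5+3.1+4.2+6.6 = 16.4
Jorvik - Selby - Eskin - Quorn - Kelso - Orton: 2.5+3.1+2.2+1.9+6.6 = 16.3
Cheapest is Jorvik - Selby - Quorn - Kelso - Orton at 12.9 km.

12.9 km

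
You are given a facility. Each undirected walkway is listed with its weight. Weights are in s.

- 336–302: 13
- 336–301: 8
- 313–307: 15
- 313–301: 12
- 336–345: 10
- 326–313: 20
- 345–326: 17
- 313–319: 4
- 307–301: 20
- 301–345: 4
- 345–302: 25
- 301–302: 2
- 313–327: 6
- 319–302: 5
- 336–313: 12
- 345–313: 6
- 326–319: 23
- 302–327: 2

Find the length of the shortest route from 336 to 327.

Candidate routes:
336 → 302 → 327: 13+2 = 15
336 → 301 → 302 → 327: 8+2+2 = 12
The minimum is 12 s via 336 → 301 → 302 → 327.

12 s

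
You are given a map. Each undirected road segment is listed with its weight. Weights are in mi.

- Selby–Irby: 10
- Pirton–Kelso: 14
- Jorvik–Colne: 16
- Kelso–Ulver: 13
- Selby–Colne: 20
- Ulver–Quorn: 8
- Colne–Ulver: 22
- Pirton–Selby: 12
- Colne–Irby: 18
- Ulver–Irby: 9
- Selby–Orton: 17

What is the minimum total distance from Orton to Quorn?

44 mi

Running Dijkstra from Orton:
Orton: 0
Selby: 17  (via Orton)
Irby: 27  (via Selby)
Pirton: 29  (via Selby)
Ulver: 36  (via Irby)
Colne: 37  (via Selby)
Kelso: 43  (via Pirton)
Quorn: 44  (via Ulver)
Shortest route: Orton–Selby–Irby–Ulver–Quorn = 44 mi.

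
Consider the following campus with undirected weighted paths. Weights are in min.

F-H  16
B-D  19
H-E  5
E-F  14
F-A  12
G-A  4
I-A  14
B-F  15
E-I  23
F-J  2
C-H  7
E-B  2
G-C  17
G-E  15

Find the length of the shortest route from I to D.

44 min

Enumerating some paths:
I–E–B–D: 23+2+19 = 44
I–A–G–E–B–D: 14+4+15+2+19 = 54
Cheapest is I–E–B–D at 44 min.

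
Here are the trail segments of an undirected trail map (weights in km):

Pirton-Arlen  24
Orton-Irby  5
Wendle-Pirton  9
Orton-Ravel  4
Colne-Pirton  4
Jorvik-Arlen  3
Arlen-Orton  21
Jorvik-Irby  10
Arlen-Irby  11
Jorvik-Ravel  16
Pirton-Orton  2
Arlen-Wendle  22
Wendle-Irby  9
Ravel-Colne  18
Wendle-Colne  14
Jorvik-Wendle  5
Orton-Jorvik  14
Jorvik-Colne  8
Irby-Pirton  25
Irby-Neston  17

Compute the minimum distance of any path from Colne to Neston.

Enumerating some paths:
Colne–Jorvik–Arlen–Irby–Neston: 8+3+11+17 = 39
Colne–Pirton–Orton–Irby–Neston: 4+2+5+17 = 28
Colne–Jorvik–Wendle–Irby–Neston: 8+5+9+17 = 39
Colne–Jorvik–Irby–Neston: 8+10+17 = 35
Cheapest is Colne–Pirton–Orton–Irby–Neston at 28 km.

28 km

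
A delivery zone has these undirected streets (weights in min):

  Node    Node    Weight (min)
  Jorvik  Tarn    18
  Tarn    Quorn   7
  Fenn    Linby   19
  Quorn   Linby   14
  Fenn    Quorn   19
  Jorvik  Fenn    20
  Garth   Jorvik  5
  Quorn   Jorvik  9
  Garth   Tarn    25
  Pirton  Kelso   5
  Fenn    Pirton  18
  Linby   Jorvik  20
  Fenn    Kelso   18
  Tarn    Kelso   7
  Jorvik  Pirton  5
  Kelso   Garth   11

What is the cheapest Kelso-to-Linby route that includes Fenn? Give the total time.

Shortest Kelso→Fenn: Kelso → Fenn = 18
Best Fenn to Linby: Fenn → Linby costing 19
Total via Fenn: 18 + 19 = 37 min.

37 min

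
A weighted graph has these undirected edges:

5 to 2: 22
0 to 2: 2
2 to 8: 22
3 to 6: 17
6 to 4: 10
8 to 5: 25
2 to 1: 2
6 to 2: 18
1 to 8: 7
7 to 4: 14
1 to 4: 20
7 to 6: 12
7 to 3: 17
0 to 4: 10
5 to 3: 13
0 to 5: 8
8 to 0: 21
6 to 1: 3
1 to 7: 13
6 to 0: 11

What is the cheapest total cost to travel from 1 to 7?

Shortest distances from 1:
1: 0
2: 2  (via 1)
6: 3  (via 1)
0: 4  (via 2)
8: 7  (via 1)
5: 12  (via 0)
4: 13  (via 6)
7: 13  (via 1)
Shortest route: 1–7 = 13.

13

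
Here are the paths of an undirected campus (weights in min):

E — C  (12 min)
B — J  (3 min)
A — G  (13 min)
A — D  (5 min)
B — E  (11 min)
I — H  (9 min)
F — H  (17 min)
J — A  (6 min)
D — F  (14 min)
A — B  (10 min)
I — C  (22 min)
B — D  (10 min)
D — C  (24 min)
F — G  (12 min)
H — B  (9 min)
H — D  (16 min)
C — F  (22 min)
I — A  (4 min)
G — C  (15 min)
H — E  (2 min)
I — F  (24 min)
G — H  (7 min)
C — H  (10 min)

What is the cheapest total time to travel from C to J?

Compare a few routes:
C → E → H → B → J: 12+2+9+3 = 26
C → E → B → J: 12+11+3 = 26
C → H → B → J: 10+9+3 = 22
The minimum is 22 min via C → H → B → J.

22 min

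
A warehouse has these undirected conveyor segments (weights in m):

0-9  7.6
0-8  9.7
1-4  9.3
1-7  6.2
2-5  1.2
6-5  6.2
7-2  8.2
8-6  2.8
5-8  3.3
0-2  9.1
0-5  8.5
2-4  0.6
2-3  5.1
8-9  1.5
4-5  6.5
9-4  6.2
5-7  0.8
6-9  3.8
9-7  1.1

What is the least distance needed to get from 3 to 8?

9.6 m

Running Dijkstra from 3:
3: 0
2: 5.1  (via 3)
4: 5.7  (via 2)
5: 6.3  (via 2)
7: 7.1  (via 5)
9: 8.2  (via 7)
8: 9.6  (via 5)
Shortest route: 3 → 2 → 5 → 8 = 9.6 m.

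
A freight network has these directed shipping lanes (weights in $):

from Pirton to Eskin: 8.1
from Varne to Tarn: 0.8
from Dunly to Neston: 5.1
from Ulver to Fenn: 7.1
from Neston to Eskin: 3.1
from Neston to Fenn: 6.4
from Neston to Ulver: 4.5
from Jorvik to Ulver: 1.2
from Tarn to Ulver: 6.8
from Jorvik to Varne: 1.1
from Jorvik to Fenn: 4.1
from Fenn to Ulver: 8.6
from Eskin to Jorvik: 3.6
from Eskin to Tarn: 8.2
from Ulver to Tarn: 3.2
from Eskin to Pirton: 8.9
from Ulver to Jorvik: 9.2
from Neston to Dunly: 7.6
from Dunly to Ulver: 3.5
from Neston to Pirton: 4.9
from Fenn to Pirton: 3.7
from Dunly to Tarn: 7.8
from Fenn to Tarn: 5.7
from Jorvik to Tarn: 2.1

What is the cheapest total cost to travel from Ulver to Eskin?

Candidate routes:
Ulver–Jorvik–Fenn–Pirton–Eskin: 9.2+4.1+3.7+8.1 = 25.1
Ulver–Fenn–Pirton–Eskin: 7.1+3.7+8.1 = 18.9
The minimum is $18.9 via Ulver–Fenn–Pirton–Eskin.

$18.9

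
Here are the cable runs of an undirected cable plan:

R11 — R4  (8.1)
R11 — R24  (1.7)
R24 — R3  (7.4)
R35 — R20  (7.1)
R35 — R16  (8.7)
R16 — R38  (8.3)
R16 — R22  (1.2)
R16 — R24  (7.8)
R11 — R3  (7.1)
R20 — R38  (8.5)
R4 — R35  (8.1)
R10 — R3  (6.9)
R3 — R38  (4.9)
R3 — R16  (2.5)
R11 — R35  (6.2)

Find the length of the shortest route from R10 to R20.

Compare a few routes:
R10 → R3 → R16 → R35 → R20: 6.9+2.5+8.7+7.1 = 25.2
R10 → R3 → R38 → R20: 6.9+4.9+8.5 = 20.3
Cheapest is R10 → R3 → R38 → R20 at 20.3.

20.3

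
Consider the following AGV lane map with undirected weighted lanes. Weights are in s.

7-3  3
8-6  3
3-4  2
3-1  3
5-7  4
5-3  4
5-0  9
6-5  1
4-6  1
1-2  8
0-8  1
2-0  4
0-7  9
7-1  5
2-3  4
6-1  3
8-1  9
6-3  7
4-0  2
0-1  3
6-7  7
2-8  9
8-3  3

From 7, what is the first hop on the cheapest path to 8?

3

Candidate routes:
7 → 3 → 8: 3+3 = 6
7 → 5 → 6 → 8: 4+1+3 = 8
Cheapest is 7 → 3 → 8 at 6 s.
So from 7 the first move is to 3.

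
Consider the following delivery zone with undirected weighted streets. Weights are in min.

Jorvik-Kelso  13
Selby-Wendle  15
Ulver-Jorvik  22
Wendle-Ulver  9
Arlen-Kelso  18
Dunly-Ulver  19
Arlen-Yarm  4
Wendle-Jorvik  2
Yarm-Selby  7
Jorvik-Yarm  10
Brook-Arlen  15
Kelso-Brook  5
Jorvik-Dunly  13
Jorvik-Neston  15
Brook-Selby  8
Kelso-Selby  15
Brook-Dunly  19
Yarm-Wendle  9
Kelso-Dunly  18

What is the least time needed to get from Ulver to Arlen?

Compare a few routes:
Ulver → Wendle → Selby → Yarm → Arlen: 9+15+7+4 = 35
Ulver → Wendle → Jorvik → Yarm → Arlen: 9+2+10+4 = 25
Ulver → Wendle → Yarm → Arlen: 9+9+4 = 22
Cheapest is Ulver → Wendle → Yarm → Arlen at 22 min.

22 min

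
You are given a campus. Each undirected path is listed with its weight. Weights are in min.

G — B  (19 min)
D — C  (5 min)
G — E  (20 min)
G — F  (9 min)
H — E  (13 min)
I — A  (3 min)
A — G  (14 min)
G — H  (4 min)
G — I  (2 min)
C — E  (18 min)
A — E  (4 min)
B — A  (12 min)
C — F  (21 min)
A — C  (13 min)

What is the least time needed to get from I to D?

21 min

Compare a few routes:
I - A - C - D: 3+13+5 = 21
I - A - E - C - D: 3+4+18+5 = 30
I - G - A - C - D: 2+14+13+5 = 34
Cheapest is I - A - C - D at 21 min.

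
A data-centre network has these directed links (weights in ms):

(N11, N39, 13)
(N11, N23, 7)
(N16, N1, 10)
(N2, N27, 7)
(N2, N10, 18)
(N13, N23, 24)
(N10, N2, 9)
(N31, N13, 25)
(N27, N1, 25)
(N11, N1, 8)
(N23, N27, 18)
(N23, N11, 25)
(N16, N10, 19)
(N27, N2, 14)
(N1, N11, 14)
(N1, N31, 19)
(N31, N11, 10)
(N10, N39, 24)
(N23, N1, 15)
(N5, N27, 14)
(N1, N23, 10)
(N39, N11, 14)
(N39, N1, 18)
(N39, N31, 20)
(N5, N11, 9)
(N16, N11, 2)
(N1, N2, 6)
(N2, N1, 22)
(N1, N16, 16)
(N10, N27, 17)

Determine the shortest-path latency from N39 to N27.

31 ms

Compare a few routes:
N39 - N11 - N1 - N2 - N27: 14+8+6+7 = 35
N39 - N1 - N23 - N27: 18+10+18 = 46
N39 - N11 - N23 - N27: 14+7+18 = 39
N39 - N1 - N2 - N27: 18+6+7 = 31
Cheapest is N39 - N1 - N2 - N27 at 31 ms.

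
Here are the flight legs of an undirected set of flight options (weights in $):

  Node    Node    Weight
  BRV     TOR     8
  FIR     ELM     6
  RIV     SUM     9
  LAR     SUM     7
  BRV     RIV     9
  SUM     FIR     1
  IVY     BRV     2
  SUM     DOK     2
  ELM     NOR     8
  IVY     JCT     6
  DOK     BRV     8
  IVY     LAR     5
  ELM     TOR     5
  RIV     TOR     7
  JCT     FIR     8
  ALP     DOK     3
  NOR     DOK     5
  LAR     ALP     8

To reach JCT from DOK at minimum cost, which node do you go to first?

SUM

Enumerating some paths:
DOK - SUM - FIR - JCT: 2+1+8 = 11
DOK - BRV - IVY - JCT: 8+2+6 = 16
The minimum is $11 via DOK - SUM - FIR - JCT.
So from DOK the first move is to SUM.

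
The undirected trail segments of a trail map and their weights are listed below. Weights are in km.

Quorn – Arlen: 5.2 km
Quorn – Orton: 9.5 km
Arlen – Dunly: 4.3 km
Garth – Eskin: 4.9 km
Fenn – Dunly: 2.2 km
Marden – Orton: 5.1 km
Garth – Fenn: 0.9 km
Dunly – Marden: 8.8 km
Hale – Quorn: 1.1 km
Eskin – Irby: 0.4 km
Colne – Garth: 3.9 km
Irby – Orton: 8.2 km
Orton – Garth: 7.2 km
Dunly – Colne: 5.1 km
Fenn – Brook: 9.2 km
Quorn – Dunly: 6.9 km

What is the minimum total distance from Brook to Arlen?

Settle nodes by increasing distance from Brook:
Brook: 0
Fenn: 9.2  (via Brook)
Garth: 10.1  (via Fenn)
Dunly: 11.4  (via Fenn)
Colne: 14  (via Garth)
Eskin: 15  (via Garth)
Irby: 15.4  (via Eskin)
Arlen: 15.7  (via Dunly)
Shortest route: Brook–Fenn–Dunly–Arlen = 15.7 km.

15.7 km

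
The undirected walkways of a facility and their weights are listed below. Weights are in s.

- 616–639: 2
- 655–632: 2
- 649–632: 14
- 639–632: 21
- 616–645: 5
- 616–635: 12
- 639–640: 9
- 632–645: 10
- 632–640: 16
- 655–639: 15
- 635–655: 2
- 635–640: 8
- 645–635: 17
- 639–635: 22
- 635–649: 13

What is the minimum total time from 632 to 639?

17 s

Shortest distances from 632:
632: 0
655: 2  (via 632)
635: 4  (via 655)
645: 10  (via 632)
640: 12  (via 635)
649: 14  (via 632)
616: 15  (via 645)
639: 17  (via 655)
Shortest route: 632–655–639 = 17 s.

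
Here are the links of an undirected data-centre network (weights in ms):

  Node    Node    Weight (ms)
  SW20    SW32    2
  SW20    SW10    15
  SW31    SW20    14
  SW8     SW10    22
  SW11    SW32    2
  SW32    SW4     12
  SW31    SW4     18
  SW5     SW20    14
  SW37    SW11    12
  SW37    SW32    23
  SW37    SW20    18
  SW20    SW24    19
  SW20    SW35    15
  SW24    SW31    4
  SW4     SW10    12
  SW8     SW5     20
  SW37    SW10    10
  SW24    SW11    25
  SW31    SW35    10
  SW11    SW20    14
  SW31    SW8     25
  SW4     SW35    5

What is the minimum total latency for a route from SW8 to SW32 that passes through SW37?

Shortest SW8→SW37: SW8 → SW10 → SW37 = 32
Shortest SW37→SW32: SW37 → SW11 → SW32 = 14
Total via SW37: 32 + 14 = 46 ms.

46 ms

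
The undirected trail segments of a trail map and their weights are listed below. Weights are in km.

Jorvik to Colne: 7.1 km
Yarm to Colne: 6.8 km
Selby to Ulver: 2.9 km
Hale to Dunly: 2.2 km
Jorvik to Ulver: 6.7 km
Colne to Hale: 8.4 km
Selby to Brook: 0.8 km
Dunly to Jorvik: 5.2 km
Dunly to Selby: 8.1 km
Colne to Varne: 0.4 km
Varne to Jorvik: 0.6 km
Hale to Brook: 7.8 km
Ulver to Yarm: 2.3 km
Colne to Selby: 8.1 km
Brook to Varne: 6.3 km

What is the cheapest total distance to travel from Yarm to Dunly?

13 km

Enumerating some paths:
Yarm → Colne → Varne → Jorvik → Dunly: 6.8+0.4+0.6+5.2 = 13
Yarm → Ulver → Selby → Dunly: 2.3+2.9+8.1 = 13.3
The minimum is 13 km via Yarm → Colne → Varne → Jorvik → Dunly.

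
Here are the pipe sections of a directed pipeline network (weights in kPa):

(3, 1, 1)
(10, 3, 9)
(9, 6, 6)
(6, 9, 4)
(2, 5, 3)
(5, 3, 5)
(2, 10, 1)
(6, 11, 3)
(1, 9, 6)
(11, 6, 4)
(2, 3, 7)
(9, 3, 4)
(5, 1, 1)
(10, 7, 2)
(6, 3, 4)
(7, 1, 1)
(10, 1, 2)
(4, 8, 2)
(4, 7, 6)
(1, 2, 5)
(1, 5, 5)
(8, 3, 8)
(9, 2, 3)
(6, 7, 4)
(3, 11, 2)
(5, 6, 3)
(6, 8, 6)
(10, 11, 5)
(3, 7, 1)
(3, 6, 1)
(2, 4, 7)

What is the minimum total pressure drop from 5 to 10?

Settle nodes by increasing distance from 5:
5: 0
1: 1  (via 5)
6: 3  (via 5)
3: 5  (via 5)
2: 6  (via 1)
7: 6  (via 3)
11: 6  (via 6)
9: 7  (via 1)
10: 7  (via 2)
Shortest route: 5 → 1 → 2 → 10 = 7 kPa.

7 kPa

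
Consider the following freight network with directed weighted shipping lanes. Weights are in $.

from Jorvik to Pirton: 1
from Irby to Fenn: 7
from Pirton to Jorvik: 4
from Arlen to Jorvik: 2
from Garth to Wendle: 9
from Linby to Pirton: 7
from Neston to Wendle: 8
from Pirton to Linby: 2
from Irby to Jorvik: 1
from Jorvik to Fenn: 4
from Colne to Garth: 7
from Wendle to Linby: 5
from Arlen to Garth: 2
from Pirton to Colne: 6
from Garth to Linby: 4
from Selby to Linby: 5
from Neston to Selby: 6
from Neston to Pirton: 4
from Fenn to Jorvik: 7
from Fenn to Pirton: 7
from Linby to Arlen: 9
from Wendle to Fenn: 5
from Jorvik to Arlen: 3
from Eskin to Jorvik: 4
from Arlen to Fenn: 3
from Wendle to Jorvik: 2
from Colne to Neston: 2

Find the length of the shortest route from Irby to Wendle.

$15

Candidate routes:
Irby - Jorvik - Arlen - Garth - Wendle: 1+3+2+9 = 15
Irby - Jorvik - Pirton - Colne - Neston - Wendle: 1+1+6+2+8 = 18
Irby - Jorvik - Pirton - Linby - Arlen - Garth - Wendle: 1+1+2+9+2+9 = 24
Irby - Jorvik - Pirton - Colne - Garth - Wendle: 1+1+6+7+9 = 24
The minimum is $15 via Irby - Jorvik - Arlen - Garth - Wendle.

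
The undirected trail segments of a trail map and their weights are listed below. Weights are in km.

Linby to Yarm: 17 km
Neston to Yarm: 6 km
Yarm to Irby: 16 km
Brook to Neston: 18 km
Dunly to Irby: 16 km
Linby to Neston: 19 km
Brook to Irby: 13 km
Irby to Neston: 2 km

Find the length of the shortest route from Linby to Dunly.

Compare a few routes:
Linby–Neston–Irby–Dunly: 19+2+16 = 37
Linby–Yarm–Neston–Irby–Dunly: 17+6+2+16 = 41
Cheapest is Linby–Neston–Irby–Dunly at 37 km.

37 km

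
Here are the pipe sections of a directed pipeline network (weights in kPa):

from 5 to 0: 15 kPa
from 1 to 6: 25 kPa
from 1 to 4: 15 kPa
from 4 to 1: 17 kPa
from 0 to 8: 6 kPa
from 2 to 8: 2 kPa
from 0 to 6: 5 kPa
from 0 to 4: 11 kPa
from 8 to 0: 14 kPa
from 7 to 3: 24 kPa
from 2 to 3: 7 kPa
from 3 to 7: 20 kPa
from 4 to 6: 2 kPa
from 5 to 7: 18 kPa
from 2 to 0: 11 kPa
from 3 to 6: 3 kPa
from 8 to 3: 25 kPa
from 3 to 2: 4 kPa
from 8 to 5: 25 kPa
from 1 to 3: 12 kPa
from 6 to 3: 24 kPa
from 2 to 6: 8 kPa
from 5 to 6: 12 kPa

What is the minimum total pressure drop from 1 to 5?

43 kPa

Compare a few routes:
1 - 3 - 2 - 0 - 8 - 5: 12+4+11+6+25 = 58
1 - 3 - 2 - 8 - 5: 12+4+2+25 = 43
Cheapest is 1 - 3 - 2 - 8 - 5 at 43 kPa.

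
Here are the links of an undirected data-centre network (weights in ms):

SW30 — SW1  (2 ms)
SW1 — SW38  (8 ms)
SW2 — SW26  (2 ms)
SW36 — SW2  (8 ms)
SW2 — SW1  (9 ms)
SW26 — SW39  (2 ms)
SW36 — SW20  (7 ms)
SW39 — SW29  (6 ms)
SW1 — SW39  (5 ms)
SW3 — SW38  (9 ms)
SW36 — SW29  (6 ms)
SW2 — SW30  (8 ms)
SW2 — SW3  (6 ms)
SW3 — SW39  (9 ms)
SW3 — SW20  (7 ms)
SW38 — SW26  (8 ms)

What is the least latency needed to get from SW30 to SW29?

Compare a few routes:
SW30–SW1–SW39–SW29: 2+5+6 = 13
SW30–SW2–SW26–SW39–SW29: 8+2+2+6 = 18
SW30–SW1–SW2–SW26–SW39–SW29: 2+9+2+2+6 = 21
Cheapest is SW30–SW1–SW39–SW29 at 13 ms.

13 ms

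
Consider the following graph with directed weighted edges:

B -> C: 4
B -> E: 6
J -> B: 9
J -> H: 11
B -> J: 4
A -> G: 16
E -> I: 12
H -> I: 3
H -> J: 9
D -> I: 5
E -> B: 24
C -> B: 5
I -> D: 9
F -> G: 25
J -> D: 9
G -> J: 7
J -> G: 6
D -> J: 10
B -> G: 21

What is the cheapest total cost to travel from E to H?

39

Shortest distances from E:
E: 0
I: 12  (via E)
D: 21  (via I)
B: 24  (via E)
C: 28  (via B)
J: 28  (via B)
G: 34  (via J)
H: 39  (via J)
Shortest route: E–B–J–H = 39.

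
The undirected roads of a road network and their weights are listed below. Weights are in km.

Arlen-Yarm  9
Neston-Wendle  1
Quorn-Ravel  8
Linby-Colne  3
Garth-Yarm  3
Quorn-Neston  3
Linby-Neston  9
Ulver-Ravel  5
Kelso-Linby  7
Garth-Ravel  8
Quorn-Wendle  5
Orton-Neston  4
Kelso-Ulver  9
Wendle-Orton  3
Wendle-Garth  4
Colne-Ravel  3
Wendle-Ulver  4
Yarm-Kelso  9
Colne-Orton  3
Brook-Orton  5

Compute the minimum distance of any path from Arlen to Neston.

Settle nodes by increasing distance from Arlen:
Arlen: 0
Yarm: 9  (via Arlen)
Garth: 12  (via Yarm)
Wendle: 16  (via Garth)
Neston: 17  (via Wendle)
Shortest route: Arlen–Yarm–Garth–Wendle–Neston = 17 km.

17 km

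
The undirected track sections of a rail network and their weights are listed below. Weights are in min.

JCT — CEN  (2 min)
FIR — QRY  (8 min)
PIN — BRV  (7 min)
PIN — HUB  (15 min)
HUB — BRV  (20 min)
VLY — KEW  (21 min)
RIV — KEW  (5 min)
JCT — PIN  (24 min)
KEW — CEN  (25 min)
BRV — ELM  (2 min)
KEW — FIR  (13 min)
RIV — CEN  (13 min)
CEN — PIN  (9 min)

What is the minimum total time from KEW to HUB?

42 min

Compare a few routes:
KEW → RIV → CEN → PIN → HUB: 5+13+9+15 = 42
KEW → CEN → PIN → HUB: 25+9+15 = 49
Cheapest is KEW → RIV → CEN → PIN → HUB at 42 min.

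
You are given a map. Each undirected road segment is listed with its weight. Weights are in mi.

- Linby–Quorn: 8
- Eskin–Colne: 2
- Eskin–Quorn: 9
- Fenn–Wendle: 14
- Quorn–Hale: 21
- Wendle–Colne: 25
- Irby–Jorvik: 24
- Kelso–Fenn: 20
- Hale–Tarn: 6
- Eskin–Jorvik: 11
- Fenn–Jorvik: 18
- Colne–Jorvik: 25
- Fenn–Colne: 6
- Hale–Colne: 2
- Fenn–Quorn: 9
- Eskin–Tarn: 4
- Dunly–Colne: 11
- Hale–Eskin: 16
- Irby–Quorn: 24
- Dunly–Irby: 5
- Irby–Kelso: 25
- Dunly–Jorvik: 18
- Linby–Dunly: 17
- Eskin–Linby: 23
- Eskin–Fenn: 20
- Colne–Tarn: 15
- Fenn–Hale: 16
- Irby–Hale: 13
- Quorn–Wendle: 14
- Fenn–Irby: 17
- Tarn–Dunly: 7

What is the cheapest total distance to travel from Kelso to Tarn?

Candidate routes:
Kelso–Fenn–Colne–Eskin–Tarn: 20+6+2+4 = 32
Kelso–Fenn–Colne–Hale–Tarn: 20+6+2+6 = 34
Cheapest is Kelso–Fenn–Colne–Eskin–Tarn at 32 mi.

32 mi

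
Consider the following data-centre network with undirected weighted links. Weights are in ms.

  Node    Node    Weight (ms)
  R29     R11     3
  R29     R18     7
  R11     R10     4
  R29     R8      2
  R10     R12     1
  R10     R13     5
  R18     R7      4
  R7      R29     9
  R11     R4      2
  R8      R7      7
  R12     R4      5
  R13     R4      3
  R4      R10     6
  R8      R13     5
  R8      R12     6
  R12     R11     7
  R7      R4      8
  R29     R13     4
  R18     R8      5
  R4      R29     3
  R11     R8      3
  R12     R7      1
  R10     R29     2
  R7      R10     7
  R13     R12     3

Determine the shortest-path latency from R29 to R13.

4 ms

Running Dijkstra from R29:
R29: 0
R8: 2  (via R29)
R10: 2  (via R29)
R11: 3  (via R29)
R4: 3  (via R29)
R12: 3  (via R10)
R7: 4  (via R12)
R13: 4  (via R29)
Shortest route: R29–R13 = 4 ms.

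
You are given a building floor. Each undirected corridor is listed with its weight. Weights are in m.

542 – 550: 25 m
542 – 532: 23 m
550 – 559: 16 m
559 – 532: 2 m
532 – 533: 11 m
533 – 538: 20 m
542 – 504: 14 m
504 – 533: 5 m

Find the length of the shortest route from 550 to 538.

Settle nodes by increasing distance from 550:
550: 0
559: 16  (via 550)
532: 18  (via 559)
542: 25  (via 550)
533: 29  (via 532)
504: 34  (via 533)
538: 49  (via 533)
Shortest route: 550 → 559 → 532 → 533 → 538 = 49 m.

49 m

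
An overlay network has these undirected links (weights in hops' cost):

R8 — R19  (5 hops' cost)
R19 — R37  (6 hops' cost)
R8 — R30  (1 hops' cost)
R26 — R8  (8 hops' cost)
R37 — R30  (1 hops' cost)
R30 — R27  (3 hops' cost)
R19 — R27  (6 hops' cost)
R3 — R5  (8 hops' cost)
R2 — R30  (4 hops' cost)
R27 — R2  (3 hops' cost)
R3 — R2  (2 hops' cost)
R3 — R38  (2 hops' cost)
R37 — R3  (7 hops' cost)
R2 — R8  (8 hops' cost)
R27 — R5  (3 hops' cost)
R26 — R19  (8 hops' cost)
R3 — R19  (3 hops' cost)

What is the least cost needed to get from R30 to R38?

Enumerating some paths:
R30 → R27 → R2 → R3 → R38: 3+3+2+2 = 10
R30 → R8 → R19 → R3 → R38: 1+5+3+2 = 11
R30 → R37 → R3 → R38: 1+7+2 = 10
R30 → R2 → R3 → R38: 4+2+2 = 8
Cheapest is R30 → R2 → R3 → R38 at 8 hops' cost.

8 hops' cost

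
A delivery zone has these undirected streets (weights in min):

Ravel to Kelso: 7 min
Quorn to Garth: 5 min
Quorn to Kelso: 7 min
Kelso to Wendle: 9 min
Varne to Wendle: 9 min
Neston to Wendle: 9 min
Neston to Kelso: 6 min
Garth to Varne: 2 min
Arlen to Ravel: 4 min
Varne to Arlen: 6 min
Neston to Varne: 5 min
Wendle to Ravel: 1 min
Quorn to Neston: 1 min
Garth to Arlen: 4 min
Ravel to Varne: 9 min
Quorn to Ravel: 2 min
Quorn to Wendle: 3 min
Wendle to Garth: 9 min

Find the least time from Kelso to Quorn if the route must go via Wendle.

Best Kelso to Wendle: Kelso–Ravel–Wendle costing 8
Shortest Wendle→Quorn: Wendle–Quorn = 3
Total via Wendle: 8 + 3 = 11 min.

11 min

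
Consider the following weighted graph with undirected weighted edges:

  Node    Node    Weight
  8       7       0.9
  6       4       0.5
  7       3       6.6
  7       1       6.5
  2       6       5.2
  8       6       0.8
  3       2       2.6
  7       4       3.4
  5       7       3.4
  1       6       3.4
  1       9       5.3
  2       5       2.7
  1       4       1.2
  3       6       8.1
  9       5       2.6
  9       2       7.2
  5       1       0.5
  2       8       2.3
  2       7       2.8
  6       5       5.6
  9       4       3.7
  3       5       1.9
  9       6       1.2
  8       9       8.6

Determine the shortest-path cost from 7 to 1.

3.4

Candidate routes:
7 - 4 - 1: 3.4+1.2 = 4.6
7 - 8 - 6 - 4 - 1: 0.9+0.8+0.5+1.2 = 3.4
7 - 5 - 1: 3.4+0.5 = 3.9
Cheapest is 7 - 8 - 6 - 4 - 1 at 3.4.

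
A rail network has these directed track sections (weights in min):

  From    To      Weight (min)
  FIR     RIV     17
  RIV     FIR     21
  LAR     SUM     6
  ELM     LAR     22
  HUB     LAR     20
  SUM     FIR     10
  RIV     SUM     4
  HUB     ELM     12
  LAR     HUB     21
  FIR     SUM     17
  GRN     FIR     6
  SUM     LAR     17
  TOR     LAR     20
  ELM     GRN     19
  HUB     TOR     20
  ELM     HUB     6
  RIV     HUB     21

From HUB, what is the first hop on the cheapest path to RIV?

Compare a few routes:
HUB → ELM → LAR → SUM → FIR → RIV: 12+22+6+10+17 = 67
HUB → LAR → SUM → FIR → RIV: 20+6+10+17 = 53
HUB → ELM → GRN → FIR → RIV: 12+19+6+17 = 54
The minimum is 53 min via HUB → LAR → SUM → FIR → RIV.
So from HUB the first move is to LAR.

LAR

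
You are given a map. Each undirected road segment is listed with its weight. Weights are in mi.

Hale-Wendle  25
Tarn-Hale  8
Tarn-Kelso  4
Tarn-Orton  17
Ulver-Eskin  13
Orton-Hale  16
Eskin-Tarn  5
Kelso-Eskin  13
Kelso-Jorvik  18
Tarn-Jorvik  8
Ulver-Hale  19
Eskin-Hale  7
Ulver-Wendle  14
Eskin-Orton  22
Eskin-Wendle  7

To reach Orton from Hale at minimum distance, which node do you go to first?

Orton

Candidate routes:
Hale - Eskin - Tarn - Orton: 7+5+17 = 29
Hale - Tarn - Orton: 8+17 = 25
Hale - Eskin - Orton: 7+22 = 29
Hale - Orton: 16 = 16
The minimum is 16 mi via Hale - Orton.
So from Hale the first move is to Orton.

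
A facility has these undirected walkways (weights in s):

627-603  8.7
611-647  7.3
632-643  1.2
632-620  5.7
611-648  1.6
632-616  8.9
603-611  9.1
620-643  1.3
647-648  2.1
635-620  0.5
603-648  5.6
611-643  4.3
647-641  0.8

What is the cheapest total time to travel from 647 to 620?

Compare a few routes:
647 → 648 → 611 → 643 → 620: 2.1+1.6+4.3+1.3 = 9.3
647 → 611 → 643 → 620: 7.3+4.3+1.3 = 12.9
647 → 648 → 611 → 643 → 632 → 620: 2.1+1.6+4.3+1.2+5.7 = 14.9
Cheapest is 647 → 648 → 611 → 643 → 620 at 9.3 s.

9.3 s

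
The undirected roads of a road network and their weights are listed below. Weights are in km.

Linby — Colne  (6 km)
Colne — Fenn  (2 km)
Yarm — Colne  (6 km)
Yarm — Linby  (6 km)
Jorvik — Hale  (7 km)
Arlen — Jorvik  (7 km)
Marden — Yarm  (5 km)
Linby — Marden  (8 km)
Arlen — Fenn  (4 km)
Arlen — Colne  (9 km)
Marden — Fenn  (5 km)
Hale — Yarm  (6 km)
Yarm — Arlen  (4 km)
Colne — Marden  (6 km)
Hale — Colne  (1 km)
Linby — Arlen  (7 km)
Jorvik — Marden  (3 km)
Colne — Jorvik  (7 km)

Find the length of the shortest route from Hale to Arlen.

Enumerating some paths:
Hale - Colne - Arlen: 1+9 = 10
Hale - Colne - Fenn - Arlen: 1+2+4 = 7
The minimum is 7 km via Hale - Colne - Fenn - Arlen.

7 km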